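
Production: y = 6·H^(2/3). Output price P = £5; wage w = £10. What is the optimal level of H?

H* = 8

MP_H = (2/3)·6·H^(-1/3) = 4·H^(-1/3).
Profit maximization for a price taker requires P·MP_H = w: 5·4·H^(-1/3) = 10.
So H^(-1/3) = 0.5, which gives H = 8.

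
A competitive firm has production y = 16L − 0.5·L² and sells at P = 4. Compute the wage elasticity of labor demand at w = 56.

From P·MP_L = w with MP_L = 16 − L, labor demand is L(w) = 16 − w/4.
dL/dw = −1/(4) = -0.25.
At w = 56, L = 2, so ε = (dL/dw)·(w/L) = (-0.25)·(56/2) = -7.

ε = -7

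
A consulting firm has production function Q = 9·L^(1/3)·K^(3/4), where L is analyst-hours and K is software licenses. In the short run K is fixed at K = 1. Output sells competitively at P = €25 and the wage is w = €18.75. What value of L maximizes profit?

With K = 1, MP_L = (1/3)·9·L^(-2/3)·1^(3/4) = 3·L^(-2/3).
Profit maximization for a price taker requires P·MP_L = w: 25·3·L^(-2/3) = 18.75.
So L^(-2/3) = 0.25, which gives L = 8.

L* = 8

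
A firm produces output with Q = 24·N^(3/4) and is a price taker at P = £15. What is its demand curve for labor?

MP_N = (3/4)·24·N^(-1/4) = 18·N^(-1/4).
Setting P·MP_N = w: 270·N^(-1/4) = w.
Solving for N: N^(-1/4) = w/270, so N = (270/w)^(4).

N(w) = (270/w)^(4)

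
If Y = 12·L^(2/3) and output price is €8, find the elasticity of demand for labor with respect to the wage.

ε = -3

MP_L = (2/3)·12·L^(-1/3), so P·MP_L = w gives 64·L^(-1/3) = w.
Solving, L(w) = (64/w)^(3). This is a constant-elasticity form: L ∝ w^(−3), so ε = −3.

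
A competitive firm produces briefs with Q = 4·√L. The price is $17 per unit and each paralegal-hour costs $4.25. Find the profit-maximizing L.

L* = 64

MP_L = (1/2)·4·L^(-1/2) = 2·L^(-1/2).
Profit maximization for a price taker requires P·MP_L = w: 17·2·L^(-1/2) = 4.25.
So L^(-1/2) = 0.125, which gives L = 64.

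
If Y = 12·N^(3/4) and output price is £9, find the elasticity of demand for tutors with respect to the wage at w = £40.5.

ε = -4

MP_N = (3/4)·12·N^(-1/4), so P·MP_N = w gives 81·N^(-1/4) = w.
Solving, N(w) = (81/w)^(4). This is a constant-elasticity form: N ∝ w^(−4), so ε = −4.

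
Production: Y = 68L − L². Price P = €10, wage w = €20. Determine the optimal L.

The marginal product of L is MP_L = 68 − 2L.
A price-taking firm hires until the value of the marginal product equals the wage: P·MP_L = w, so 10·(68 − 2L) = 20.
Then 68 − 2L = 2, giving L = 33.

L* = 33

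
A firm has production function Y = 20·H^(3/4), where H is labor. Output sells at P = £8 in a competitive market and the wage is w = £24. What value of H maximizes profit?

H* = 625

MP_H = (3/4)·20·H^(-1/4) = 15·H^(-1/4).
Profit maximization for a price taker requires P·MP_H = w: 8·15·H^(-1/4) = 24.
So H^(-1/4) = 0.2, which gives H = 625.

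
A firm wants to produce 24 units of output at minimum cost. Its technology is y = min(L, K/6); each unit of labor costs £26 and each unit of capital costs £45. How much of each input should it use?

With a fixed-proportions technology, the cost-minimizing bundle uses no slack in either input: L = K/6 = y.
So L = 24 and K = 6·24 = 144.

L* = 24, K* = 144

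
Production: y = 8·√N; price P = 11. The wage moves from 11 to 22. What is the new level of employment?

N* = 4

From P·MP_N = w with MP_N = 4·N^(-1/2), the labor demand is N(w) = (44/w)^(2).
At w = 11: N = 16. At w = 22: N = 4.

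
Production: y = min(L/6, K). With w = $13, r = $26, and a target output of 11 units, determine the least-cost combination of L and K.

With a fixed-proportions technology, the cost-minimizing bundle uses no slack in either input: L/6 = K = y.
So L = 6·11 = 66 and K = 11.

L* = 66, K* = 11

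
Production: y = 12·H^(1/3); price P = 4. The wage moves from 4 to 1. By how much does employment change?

From P·MP_H = w with MP_H = 4·H^(-2/3), the labor demand is H(w) = (16/w)^(3/2).
At w = 4: H = 8. At w = 1: H = 64.
ΔH = 64 − 8 = 56.

ΔH = 56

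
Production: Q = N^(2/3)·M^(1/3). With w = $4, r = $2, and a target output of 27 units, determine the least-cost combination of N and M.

Cost minimization requires the marginal rate of technical substitution to equal the input-price ratio: MP_N/MP_M = w/r.
Here MP_N/MP_M = (2/3)·(M/N)/(1/3) = 2·(M/N). Setting this equal to 4/2 = 2 gives M = N.
Substituting into Q = 27: N^(2/3)·(N)^(1/3) = 27.
Solving, N = 27 and M = 27.

N* = 27, M* = 27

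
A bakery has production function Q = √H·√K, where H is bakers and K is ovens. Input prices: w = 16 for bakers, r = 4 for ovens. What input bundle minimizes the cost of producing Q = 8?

H* = 4, K* = 16

Cost minimization requires the marginal rate of technical substitution to equal the input-price ratio: MP_H/MP_K = w/r.
Here MP_H/MP_K = (1/2)·(K/H)/(1/2) = (K/H). Setting this equal to 16/4 = 4 gives K = 4H.
Substituting into Q = 8: H^(1/2)·(4H)^(1/2) = 8.
Solving, H = 4 and K = 16.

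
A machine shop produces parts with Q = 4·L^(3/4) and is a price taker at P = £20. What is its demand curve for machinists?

MP_L = (3/4)·4·L^(-1/4) = 3·L^(-1/4).
Setting P·MP_L = w: 60·L^(-1/4) = w.
Solving for L: L^(-1/4) = w/60, so L = (60/w)^(4).

L(w) = (60/w)^(4)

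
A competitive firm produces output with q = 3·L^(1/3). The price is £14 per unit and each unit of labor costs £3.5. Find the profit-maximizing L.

MP_L = (1/3)·3·L^(-2/3) = L^(-2/3).
Profit maximization for a price taker requires P·MP_L = w: 14·L^(-2/3) = 3.5.
So L^(-2/3) = 0.25, which gives L = 8.

L* = 8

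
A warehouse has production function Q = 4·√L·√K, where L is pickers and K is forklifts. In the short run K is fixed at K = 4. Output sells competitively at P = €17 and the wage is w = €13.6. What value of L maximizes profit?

L* = 25

With K = 4, MP_L = (1/2)·4·L^(-1/2)·4^(1/2) = 4·L^(-1/2).
Profit maximization for a price taker requires P·MP_L = w: 17·4·L^(-1/2) = 13.6.
So L^(-1/2) = 0.2, which gives L = 25.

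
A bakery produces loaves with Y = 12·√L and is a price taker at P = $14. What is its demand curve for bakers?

L(w) = 7056/w²

MP_L = (1/2)·12·L^(-1/2) = 6·L^(-1/2).
Setting P·MP_L = w: 84·L^(-1/2) = w.
Solving for L: L^(-1/2) = w/84, so L = (84/w)^(2).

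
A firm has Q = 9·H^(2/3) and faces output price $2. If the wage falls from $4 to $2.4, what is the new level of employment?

From P·MP_H = w with MP_H = 6·H^(-1/3), the labor demand is H(w) = (12/w)^(3).
At w = 4: H = 27. At w = 2.4: H = 125.

H* = 125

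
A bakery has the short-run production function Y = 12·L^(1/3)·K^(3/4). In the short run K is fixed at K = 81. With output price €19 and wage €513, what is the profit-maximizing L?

L* = 8

With K = 81, MP_L = (1/3)·12·L^(-2/3)·81^(3/4) = 108·L^(-2/3).
Profit maximization for a price taker requires P·MP_L = w: 19·108·L^(-2/3) = 513.
So L^(-2/3) = 0.25, which gives L = 8.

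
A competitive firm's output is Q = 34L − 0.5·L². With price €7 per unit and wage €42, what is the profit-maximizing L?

The marginal product of L is MP_L = 34 − L.
A price-taking firm hires until the value of the marginal product equals the wage: P·MP_L = w, so 7·(34 − L) = 42.
Then 34 − L = 6, giving L = 28.

L* = 28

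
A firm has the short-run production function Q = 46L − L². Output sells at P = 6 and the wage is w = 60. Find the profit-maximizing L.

L* = 18

The marginal product of L is MP_L = 46 − 2L.
A price-taking firm hires until the value of the marginal product equals the wage: P·MP_L = w, so 6·(46 − 2L) = 60.
Then 46 − 2L = 10, giving L = 18.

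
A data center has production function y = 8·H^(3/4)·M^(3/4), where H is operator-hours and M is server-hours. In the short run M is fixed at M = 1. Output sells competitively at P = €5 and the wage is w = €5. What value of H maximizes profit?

H* = 1296

With M = 1, MP_H = (3/4)·8·H^(-1/4)·1^(3/4) = 6·H^(-1/4).
Profit maximization for a price taker requires P·MP_H = w: 5·6·H^(-1/4) = 5.
So H^(-1/4) = 1/6, which gives H = 1296.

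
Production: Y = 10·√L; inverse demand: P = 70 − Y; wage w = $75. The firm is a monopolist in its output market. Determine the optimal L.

L* = 4

Marginal revenue from the inverse demand is MR = 70 − 2Y.
The marginal product is MP_L = 5·L^(-1/2).
A monopolist hires until marginal revenue product equals the wage: MR·MP_L = w.
At L, Y = 10·√L. Substituting and solving: (70 − 20·√L)·5·L^(-1/2) = 75 gives L = 4.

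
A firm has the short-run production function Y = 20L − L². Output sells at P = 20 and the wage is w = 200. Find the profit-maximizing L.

L* = 5

The marginal product of L is MP_L = 20 − 2L.
A price-taking firm hires until the value of the marginal product equals the wage: P·MP_L = w, so 20·(20 − 2L) = 200.
Then 20 − 2L = 10, giving L = 5.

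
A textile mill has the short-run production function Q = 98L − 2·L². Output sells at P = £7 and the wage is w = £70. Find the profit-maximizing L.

The marginal product of L is MP_L = 98 − 4L.
A price-taking firm hires until the value of the marginal product equals the wage: P·MP_L = w, so 7·(98 − 4L) = 70.
Then 98 − 4L = 10, giving L = 22.

L* = 22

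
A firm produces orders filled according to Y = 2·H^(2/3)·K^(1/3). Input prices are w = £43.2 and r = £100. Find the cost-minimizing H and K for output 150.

Cost minimization requires the marginal rate of technical substitution to equal the input-price ratio: MP_H/MP_K = w/r.
Here MP_H/MP_K = (2/3)·(K/H)/(1/3) = 2·(K/H). Setting this equal to 43.2/100 = 0.432 gives K = 0.216H.
Substituting into Y = 150: 2·H^(2/3)·(0.216H)^(1/3) = 150.
Solving, H = 125 and K = 27.

H* = 125, K* = 27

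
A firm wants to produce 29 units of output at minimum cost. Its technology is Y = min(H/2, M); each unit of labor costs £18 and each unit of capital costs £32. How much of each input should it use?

With a fixed-proportions technology, the cost-minimizing bundle uses no slack in either input: H/2 = M = Y.
So H = 2·29 = 58 and M = 29.

H* = 58, M* = 29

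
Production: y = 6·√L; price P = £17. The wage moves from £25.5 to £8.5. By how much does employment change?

ΔL = 32

From P·MP_L = w with MP_L = 3·L^(-1/2), the labor demand is L(w) = (51/w)^(2).
At w = 25.5: L = 4. At w = 8.5: L = 36.
ΔL = 36 − 4 = 32.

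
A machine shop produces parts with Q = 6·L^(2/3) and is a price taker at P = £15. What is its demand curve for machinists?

MP_L = (2/3)·6·L^(-1/3) = 4·L^(-1/3).
Setting P·MP_L = w: 60·L^(-1/3) = w.
Solving for L: L^(-1/3) = w/60, so L = (60/w)^(3).

L(w) = 216000/w³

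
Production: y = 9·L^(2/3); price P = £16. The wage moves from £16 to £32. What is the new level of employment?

L* = 27

From P·MP_L = w with MP_L = 6·L^(-1/3), the labor demand is L(w) = (96/w)^(3).
At w = 16: L = 216. At w = 32: L = 27.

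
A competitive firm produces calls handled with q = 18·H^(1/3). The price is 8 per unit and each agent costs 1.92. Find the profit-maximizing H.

MP_H = (1/3)·18·H^(-2/3) = 6·H^(-2/3).
Profit maximization for a price taker requires P·MP_H = w: 8·6·H^(-2/3) = 1.92.
So H^(-2/3) = 0.04, which gives H = 125.

H* = 125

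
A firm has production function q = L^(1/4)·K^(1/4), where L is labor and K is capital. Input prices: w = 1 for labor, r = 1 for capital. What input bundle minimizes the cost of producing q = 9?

Cost minimization requires the marginal rate of technical substitution to equal the input-price ratio: MP_L/MP_K = w/r.
Here MP_L/MP_K = (1/4)·(K/L)/(1/4) = (K/L). Setting this equal to 1/1 = 1 gives K = L.
Substituting into q = 9: L^(1/4)·(L)^(1/4) = 9.
Solving, L = 81 and K = 81.

L* = 81, K* = 81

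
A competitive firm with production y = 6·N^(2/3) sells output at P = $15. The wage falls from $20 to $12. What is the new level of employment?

From P·MP_N = w with MP_N = 4·N^(-1/3), the labor demand is N(w) = (60/w)^(3).
At w = 20: N = 27. At w = 12: N = 125.

N* = 125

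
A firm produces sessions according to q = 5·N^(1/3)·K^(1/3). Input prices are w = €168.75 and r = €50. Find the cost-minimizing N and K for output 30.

Cost minimization requires the marginal rate of technical substitution to equal the input-price ratio: MP_N/MP_K = w/r.
Here MP_N/MP_K = (1/3)·(K/N)/(1/3) = (K/N). Setting this equal to 168.75/50 = 3.375 gives K = 3.375N.
Substituting into q = 30: 5·N^(1/3)·(3.375N)^(1/3) = 30.
Solving, N = 8 and K = 27.

N* = 8, K* = 27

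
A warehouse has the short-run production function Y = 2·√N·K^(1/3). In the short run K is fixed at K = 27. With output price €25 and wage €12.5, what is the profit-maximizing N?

With K = 27, MP_N = (1/2)·2·N^(-1/2)·27^(1/3) = 3·N^(-1/2).
Profit maximization for a price taker requires P·MP_N = w: 25·3·N^(-1/2) = 12.5.
So N^(-1/2) = 1/6, which gives N = 36.

N* = 36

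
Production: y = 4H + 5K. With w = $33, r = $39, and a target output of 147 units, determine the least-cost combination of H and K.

The inputs are perfect substitutes, so the firm uses whichever has the lower cost per unit of output.
Cost per unit of output via H is w/4 = 8.25; via K it is r/5 = 7.8. K is cheaper.
Producing y = 147 with K alone: H = 0, K = 29.4.

H* = 0, K* = 29.4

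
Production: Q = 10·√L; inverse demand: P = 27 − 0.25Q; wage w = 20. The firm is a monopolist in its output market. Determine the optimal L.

Marginal revenue from the inverse demand is MR = 27 − 0.5Q.
The marginal product is MP_L = 5·L^(-1/2).
A monopolist hires until marginal revenue product equals the wage: MR·MP_L = w.
At L, Q = 10·√L. Substituting and solving: (27 − 5·√L)·5·L^(-1/2) = 20 gives L = 9.

L* = 9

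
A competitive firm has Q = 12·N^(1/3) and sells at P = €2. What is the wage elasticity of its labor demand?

MP_N = (1/3)·12·N^(-2/3), so P·MP_N = w gives 8·N^(-2/3) = w.
Solving, N(w) = (8/w)^(3/2). This is a constant-elasticity form: N ∝ w^(−3/2), so ε = −3/2.

ε = -1.5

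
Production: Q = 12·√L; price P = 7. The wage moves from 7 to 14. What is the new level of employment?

L* = 9

From P·MP_L = w with MP_L = 6·L^(-1/2), the labor demand is L(w) = (42/w)^(2).
At w = 7: L = 36. At w = 14: L = 9.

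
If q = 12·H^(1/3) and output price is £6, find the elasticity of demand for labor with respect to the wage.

MP_H = (1/3)·12·H^(-2/3), so P·MP_H = w gives 24·H^(-2/3) = w.
Solving, H(w) = (24/w)^(3/2). This is a constant-elasticity form: H ∝ w^(−3/2), so ε = −3/2.

ε = -1.5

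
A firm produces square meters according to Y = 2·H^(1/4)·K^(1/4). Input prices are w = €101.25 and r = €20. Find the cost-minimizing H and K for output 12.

Cost minimization requires the marginal rate of technical substitution to equal the input-price ratio: MP_H/MP_K = w/r.
Here MP_H/MP_K = (1/4)·(K/H)/(1/4) = (K/H). Setting this equal to 101.25/20 = 5.0625 gives K = 5.0625H.
Substituting into Y = 12: 2·H^(1/4)·(5.0625H)^(1/4) = 12.
Solving, H = 16 and K = 81.

H* = 16, K* = 81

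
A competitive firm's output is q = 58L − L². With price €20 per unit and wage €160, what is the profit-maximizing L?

The marginal product of L is MP_L = 58 − 2L.
A price-taking firm hires until the value of the marginal product equals the wage: P·MP_L = w, so 20·(58 − 2L) = 160.
Then 58 − 2L = 8, giving L = 25.

L* = 25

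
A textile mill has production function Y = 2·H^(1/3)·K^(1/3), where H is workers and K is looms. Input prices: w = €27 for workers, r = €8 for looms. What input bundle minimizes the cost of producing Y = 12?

H* = 8, K* = 27

Cost minimization requires the marginal rate of technical substitution to equal the input-price ratio: MP_H/MP_K = w/r.
Here MP_H/MP_K = (1/3)·(K/H)/(1/3) = (K/H). Setting this equal to 27/8 = 3.375 gives K = 3.375H.
Substituting into Y = 12: 2·H^(1/3)·(3.375H)^(1/3) = 12.
Solving, H = 8 and K = 27.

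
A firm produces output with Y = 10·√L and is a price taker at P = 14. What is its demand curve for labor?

MP_L = (1/2)·10·L^(-1/2) = 5·L^(-1/2).
Setting P·MP_L = w: 70·L^(-1/2) = w.
Solving for L: L^(-1/2) = w/70, so L = (70/w)^(2).

L(w) = 4900/w²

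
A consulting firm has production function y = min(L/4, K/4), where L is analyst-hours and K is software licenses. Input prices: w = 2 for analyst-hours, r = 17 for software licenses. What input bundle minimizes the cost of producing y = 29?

L* = 116, K* = 116

With a fixed-proportions technology, the cost-minimizing bundle uses no slack in either input: L/4 = K/4 = y.
So L = 4·29 = 116 and K = 4·29 = 116.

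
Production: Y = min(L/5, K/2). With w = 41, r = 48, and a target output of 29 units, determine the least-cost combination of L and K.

L* = 145, K* = 58

With a fixed-proportions technology, the cost-minimizing bundle uses no slack in either input: L/5 = K/2 = Y.
So L = 5·29 = 145 and K = 2·29 = 58.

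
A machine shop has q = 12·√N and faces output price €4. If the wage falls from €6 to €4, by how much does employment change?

ΔN = 20

From P·MP_N = w with MP_N = 6·N^(-1/2), the labor demand is N(w) = (24/w)^(2).
At w = 6: N = 16. At w = 4: N = 36.
ΔN = 36 − 16 = 20.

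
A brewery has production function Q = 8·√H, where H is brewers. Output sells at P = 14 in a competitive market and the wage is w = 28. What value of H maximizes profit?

MP_H = (1/2)·8·H^(-1/2) = 4·H^(-1/2).
Profit maximization for a price taker requires P·MP_H = w: 14·4·H^(-1/2) = 28.
So H^(-1/2) = 0.5, which gives H = 4.

H* = 4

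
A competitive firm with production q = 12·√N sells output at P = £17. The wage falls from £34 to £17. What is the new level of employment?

N* = 36

From P·MP_N = w with MP_N = 6·N^(-1/2), the labor demand is N(w) = (102/w)^(2).
At w = 34: N = 9. At w = 17: N = 36.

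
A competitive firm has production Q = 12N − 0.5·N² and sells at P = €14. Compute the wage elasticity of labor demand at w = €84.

From P·MP_N = w with MP_N = 12 − N, labor demand is N(w) = 12 − w/14.
dN/dw = −1/(14) = -1/14.
At w = 84, N = 6, so ε = (dN/dw)·(w/N) = (-1/14)·(84/6) = -1.

ε = -1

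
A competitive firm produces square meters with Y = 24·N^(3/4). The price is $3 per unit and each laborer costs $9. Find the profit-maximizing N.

N* = 1296

MP_N = (3/4)·24·N^(-1/4) = 18·N^(-1/4).
Profit maximization for a price taker requires P·MP_N = w: 3·18·N^(-1/4) = 9.
So N^(-1/4) = 1/6, which gives N = 1296.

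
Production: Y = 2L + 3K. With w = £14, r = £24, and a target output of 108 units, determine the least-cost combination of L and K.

L* = 54, K* = 0

The inputs are perfect substitutes, so the firm uses whichever has the lower cost per unit of output.
Cost per unit of output via L is w/2 = 7; via K it is r/3 = 8. L is cheaper.
Producing Y = 108 with L alone: L = 54, K = 0.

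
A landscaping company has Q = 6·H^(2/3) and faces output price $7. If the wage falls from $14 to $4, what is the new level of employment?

From P·MP_H = w with MP_H = 4·H^(-1/3), the labor demand is H(w) = (28/w)^(3).
At w = 14: H = 8. At w = 4: H = 343.

H* = 343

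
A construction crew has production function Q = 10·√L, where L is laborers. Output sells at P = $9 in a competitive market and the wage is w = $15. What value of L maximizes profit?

MP_L = (1/2)·10·L^(-1/2) = 5·L^(-1/2).
Profit maximization for a price taker requires P·MP_L = w: 9·5·L^(-1/2) = 15.
So L^(-1/2) = 1/3, which gives L = 9.

L* = 9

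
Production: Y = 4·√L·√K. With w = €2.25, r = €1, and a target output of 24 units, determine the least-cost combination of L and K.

L* = 4, K* = 9

Cost minimization requires the marginal rate of technical substitution to equal the input-price ratio: MP_L/MP_K = w/r.
Here MP_L/MP_K = (1/2)·(K/L)/(1/2) = (K/L). Setting this equal to 2.25/1 = 2.25 gives K = 2.25L.
Substituting into Y = 24: 4·L^(1/2)·(2.25L)^(1/2) = 24.
Solving, L = 4 and K = 9.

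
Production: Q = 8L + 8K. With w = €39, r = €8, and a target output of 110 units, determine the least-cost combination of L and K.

The inputs are perfect substitutes, so the firm uses whichever has the lower cost per unit of output.
Cost per unit of output via L is w/8 = 4.875; via K it is r/8 = 1. K is cheaper.
Producing Q = 110 with K alone: L = 0, K = 13.75.

L* = 0, K* = 13.75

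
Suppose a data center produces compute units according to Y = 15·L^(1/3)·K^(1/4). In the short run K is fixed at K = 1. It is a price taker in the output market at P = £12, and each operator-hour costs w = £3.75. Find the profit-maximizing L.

L* = 64

With K = 1, MP_L = (1/3)·15·L^(-2/3)·1^(1/4) = 5·L^(-2/3).
Profit maximization for a price taker requires P·MP_L = w: 12·5·L^(-2/3) = 3.75.
So L^(-2/3) = 0.0625, which gives L = 64.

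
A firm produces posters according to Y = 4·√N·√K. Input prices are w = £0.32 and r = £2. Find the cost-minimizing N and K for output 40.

Cost minimization requires the marginal rate of technical substitution to equal the input-price ratio: MP_N/MP_K = w/r.
Here MP_N/MP_K = (1/2)·(K/N)/(1/2) = (K/N). Setting this equal to 0.32/2 = 0.16 gives K = 0.16N.
Substituting into Y = 40: 4·N^(1/2)·(0.16N)^(1/2) = 40.
Solving, N = 25 and K = 4.

N* = 25, K* = 4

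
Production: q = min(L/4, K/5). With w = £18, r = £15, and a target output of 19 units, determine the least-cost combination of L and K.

With a fixed-proportions technology, the cost-minimizing bundle uses no slack in either input: L/4 = K/5 = q.
So L = 4·19 = 76 and K = 5·19 = 95.

L* = 76, K* = 95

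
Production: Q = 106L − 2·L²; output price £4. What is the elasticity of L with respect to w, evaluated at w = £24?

From P·MP_L = w with MP_L = 106 − 4L, labor demand is L(w) = (106 − w/4)/4.
dL/dw = −1/(16) = -0.0625.
At w = 24, L = 25, so ε = (dL/dw)·(w/L) = (-0.0625)·(24/25) = -0.06.

ε = -0.06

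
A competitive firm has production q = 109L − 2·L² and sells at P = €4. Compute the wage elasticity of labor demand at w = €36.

ε = -0.09

From P·MP_L = w with MP_L = 109 − 4L, labor demand is L(w) = (109 − w/4)/4.
dL/dw = −1/(16) = -0.0625.
At w = 36, L = 25, so ε = (dL/dw)·(w/L) = (-0.0625)·(36/25) = -0.09.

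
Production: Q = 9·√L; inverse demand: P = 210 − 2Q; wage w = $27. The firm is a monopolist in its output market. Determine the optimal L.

L* = 25

Marginal revenue from the inverse demand is MR = 210 − 4Q.
The marginal product is MP_L = 4.5·L^(-1/2).
A monopolist hires until marginal revenue product equals the wage: MR·MP_L = w.
At L, Q = 9·√L. Substituting and solving: (210 − 36·√L)·4.5·L^(-1/2) = 27 gives L = 25.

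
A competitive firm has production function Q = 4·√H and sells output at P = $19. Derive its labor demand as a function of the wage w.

MP_H = (1/2)·4·H^(-1/2) = 2·H^(-1/2).
Setting P·MP_H = w: 38·H^(-1/2) = w.
Solving for H: H^(-1/2) = w/38, so H = (38/w)^(2).

H(w) = 1444/w²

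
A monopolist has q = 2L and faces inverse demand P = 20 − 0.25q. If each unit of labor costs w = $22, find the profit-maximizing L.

L* = 9

Marginal revenue from the inverse demand is MR = 20 − 0.5q.
The marginal product is MP_L = 2.
A monopolist hires until marginal revenue product equals the wage: MR·MP_L = w.
(20 − L)·2 = 22, so L = 9.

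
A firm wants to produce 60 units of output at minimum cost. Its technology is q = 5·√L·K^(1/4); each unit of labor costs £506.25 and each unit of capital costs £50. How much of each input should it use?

Cost minimization requires the marginal rate of technical substitution to equal the input-price ratio: MP_L/MP_K = w/r.
Here MP_L/MP_K = (1/2)·(K/L)/(1/4) = 2·(K/L). Setting this equal to 506.25/50 = 10.125 gives K = 5.0625L.
Substituting into q = 60: 5·L^(1/2)·(5.0625L)^(1/4) = 60.
Solving, L = 16 and K = 81.

L* = 16, K* = 81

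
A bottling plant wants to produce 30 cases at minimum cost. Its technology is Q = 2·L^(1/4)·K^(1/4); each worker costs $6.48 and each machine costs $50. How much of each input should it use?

L* = 625, K* = 81

Cost minimization requires the marginal rate of technical substitution to equal the input-price ratio: MP_L/MP_K = w/r.
Here MP_L/MP_K = (1/4)·(K/L)/(1/4) = (K/L). Setting this equal to 6.48/50 = 0.1296 gives K = 0.1296L.
Substituting into Q = 30: 2·L^(1/4)·(0.1296L)^(1/4) = 30.
Solving, L = 625 and K = 81.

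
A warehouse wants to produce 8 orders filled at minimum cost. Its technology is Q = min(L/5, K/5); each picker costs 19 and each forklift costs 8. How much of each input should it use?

L* = 40, K* = 40

With a fixed-proportions technology, the cost-minimizing bundle uses no slack in either input: L/5 = K/5 = Q.
So L = 5·8 = 40 and K = 5·8 = 40.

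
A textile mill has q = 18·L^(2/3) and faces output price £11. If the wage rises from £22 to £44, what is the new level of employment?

L* = 27

From P·MP_L = w with MP_L = 12·L^(-1/3), the labor demand is L(w) = (132/w)^(3).
At w = 22: L = 216. At w = 44: L = 27.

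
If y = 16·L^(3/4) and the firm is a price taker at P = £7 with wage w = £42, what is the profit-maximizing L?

L* = 16

MP_L = (3/4)·16·L^(-1/4) = 12·L^(-1/4).
Profit maximization for a price taker requires P·MP_L = w: 7·12·L^(-1/4) = 42.
So L^(-1/4) = 0.5, which gives L = 16.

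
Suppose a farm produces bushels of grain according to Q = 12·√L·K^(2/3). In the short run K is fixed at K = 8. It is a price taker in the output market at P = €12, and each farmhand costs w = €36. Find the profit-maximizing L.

L* = 64

With K = 8, MP_L = (1/2)·12·L^(-1/2)·8^(2/3) = 24·L^(-1/2).
Profit maximization for a price taker requires P·MP_L = w: 12·24·L^(-1/2) = 36.
So L^(-1/2) = 0.125, which gives L = 64.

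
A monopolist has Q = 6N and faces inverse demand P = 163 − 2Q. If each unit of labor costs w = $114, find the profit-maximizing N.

Marginal revenue from the inverse demand is MR = 163 − 4Q.
The marginal product is MP_N = 6.
A monopolist hires until marginal revenue product equals the wage: MR·MP_N = w.
(163 − 24N)·6 = 114, so N = 6.

N* = 6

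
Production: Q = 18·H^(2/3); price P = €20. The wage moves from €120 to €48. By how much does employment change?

From P·MP_H = w with MP_H = 12·H^(-1/3), the labor demand is H(w) = (240/w)^(3).
At w = 120: H = 8. At w = 48: H = 125.
ΔH = 125 − 8 = 117.

ΔH = 117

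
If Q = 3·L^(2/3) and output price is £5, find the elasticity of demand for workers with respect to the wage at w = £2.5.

ε = -3

MP_L = (2/3)·3·L^(-1/3), so P·MP_L = w gives 10·L^(-1/3) = w.
Solving, L(w) = (10/w)^(3). This is a constant-elasticity form: L ∝ w^(−3), so ε = −3.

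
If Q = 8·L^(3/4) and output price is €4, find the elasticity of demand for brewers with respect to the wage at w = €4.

ε = -4

MP_L = (3/4)·8·L^(-1/4), so P·MP_L = w gives 24·L^(-1/4) = w.
Solving, L(w) = (24/w)^(4). This is a constant-elasticity form: L ∝ w^(−4), so ε = −4.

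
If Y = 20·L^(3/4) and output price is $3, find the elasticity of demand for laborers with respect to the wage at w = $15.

ε = -4

MP_L = (3/4)·20·L^(-1/4), so P·MP_L = w gives 45·L^(-1/4) = w.
Solving, L(w) = (45/w)^(4). This is a constant-elasticity form: L ∝ w^(−4), so ε = −4.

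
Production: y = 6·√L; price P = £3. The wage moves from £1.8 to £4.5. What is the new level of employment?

L* = 4

From P·MP_L = w with MP_L = 3·L^(-1/2), the labor demand is L(w) = (9/w)^(2).
At w = 1.8: L = 25. At w = 4.5: L = 4.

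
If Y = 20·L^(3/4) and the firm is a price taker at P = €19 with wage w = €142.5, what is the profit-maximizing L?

L* = 16

MP_L = (3/4)·20·L^(-1/4) = 15·L^(-1/4).
Profit maximization for a price taker requires P·MP_L = w: 19·15·L^(-1/4) = 142.5.
So L^(-1/4) = 0.5, which gives L = 16.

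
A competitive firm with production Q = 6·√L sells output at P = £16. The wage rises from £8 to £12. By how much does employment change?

ΔL = -20

From P·MP_L = w with MP_L = 3·L^(-1/2), the labor demand is L(w) = (48/w)^(2).
At w = 8: L = 36. At w = 12: L = 16.
ΔL = 16 − 36 = -20.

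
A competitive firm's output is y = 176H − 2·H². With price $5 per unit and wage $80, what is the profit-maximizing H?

H* = 40

The marginal product of H is MP_H = 176 − 4H.
A price-taking firm hires until the value of the marginal product equals the wage: P·MP_H = w, so 5·(176 − 4H) = 80.
Then 176 − 4H = 16, giving H = 40.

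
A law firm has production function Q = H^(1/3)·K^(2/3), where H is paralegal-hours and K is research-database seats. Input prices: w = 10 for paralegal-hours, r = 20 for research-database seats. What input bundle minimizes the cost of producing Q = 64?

Cost minimization requires the marginal rate of technical substitution to equal the input-price ratio: MP_H/MP_K = w/r.
Here MP_H/MP_K = (1/3)·(K/H)/(2/3) = 0.5·(K/H). Setting this equal to 10/20 = 0.5 gives K = H.
Substituting into Q = 64: H^(1/3)·(H)^(2/3) = 64.
Solving, H = 64 and K = 64.

H* = 64, K* = 64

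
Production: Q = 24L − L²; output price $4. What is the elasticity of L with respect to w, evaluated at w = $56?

ε = -1.4

From P·MP_L = w with MP_L = 24 − 2L, labor demand is L(w) = (24 − w/4)/2.
dL/dw = −1/(8) = -0.125.
At w = 56, L = 5, so ε = (dL/dw)·(w/L) = (-0.125)·(56/5) = -1.4.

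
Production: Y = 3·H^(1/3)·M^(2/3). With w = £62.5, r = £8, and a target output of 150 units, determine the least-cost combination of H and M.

Cost minimization requires the marginal rate of technical substitution to equal the input-price ratio: MP_H/MP_M = w/r.
Here MP_H/MP_M = (1/3)·(M/H)/(2/3) = 0.5·(M/H). Setting this equal to 62.5/8 = 7.8125 gives M = 15.625H.
Substituting into Y = 150: 3·H^(1/3)·(15.625H)^(2/3) = 150.
Solving, H = 8 and M = 125.

H* = 8, M* = 125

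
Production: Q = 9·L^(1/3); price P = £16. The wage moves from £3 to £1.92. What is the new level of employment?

From P·MP_L = w with MP_L = 3·L^(-2/3), the labor demand is L(w) = (48/w)^(3/2).
At w = 3: L = 64. At w = 1.92: L = 125.

L* = 125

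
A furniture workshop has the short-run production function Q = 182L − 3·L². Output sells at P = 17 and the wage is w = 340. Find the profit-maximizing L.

L* = 27

The marginal product of L is MP_L = 182 − 6L.
A price-taking firm hires until the value of the marginal product equals the wage: P·MP_L = w, so 17·(182 − 6L) = 340.
Then 182 − 6L = 20, giving L = 27.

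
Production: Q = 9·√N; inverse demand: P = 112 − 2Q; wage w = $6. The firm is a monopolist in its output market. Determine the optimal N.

N* = 9

Marginal revenue from the inverse demand is MR = 112 − 4Q.
The marginal product is MP_N = 4.5·N^(-1/2).
A monopolist hires until marginal revenue product equals the wage: MR·MP_N = w.
At N, Q = 9·√N. Substituting and solving: (112 − 36·√N)·4.5·N^(-1/2) = 6 gives N = 9.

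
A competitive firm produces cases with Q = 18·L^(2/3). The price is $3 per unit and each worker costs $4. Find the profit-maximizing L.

MP_L = (2/3)·18·L^(-1/3) = 12·L^(-1/3).
Profit maximization for a price taker requires P·MP_L = w: 3·12·L^(-1/3) = 4.
So L^(-1/3) = 1/9, which gives L = 729.

L* = 729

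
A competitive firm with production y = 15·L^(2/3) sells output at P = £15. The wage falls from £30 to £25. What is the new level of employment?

L* = 216

From P·MP_L = w with MP_L = 10·L^(-1/3), the labor demand is L(w) = (150/w)^(3).
At w = 30: L = 125. At w = 25: L = 216.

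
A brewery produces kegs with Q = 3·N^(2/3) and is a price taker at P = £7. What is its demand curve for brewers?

MP_N = (2/3)·3·N^(-1/3) = 2·N^(-1/3).
Setting P·MP_N = w: 14·N^(-1/3) = w.
Solving for N: N^(-1/3) = w/14, so N = (14/w)^(3).

N(w) = 2744/w³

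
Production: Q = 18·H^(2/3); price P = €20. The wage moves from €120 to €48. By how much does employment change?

ΔH = 117

From P·MP_H = w with MP_H = 12·H^(-1/3), the labor demand is H(w) = (240/w)^(3).
At w = 120: H = 8. At w = 48: H = 125.
ΔH = 125 − 8 = 117.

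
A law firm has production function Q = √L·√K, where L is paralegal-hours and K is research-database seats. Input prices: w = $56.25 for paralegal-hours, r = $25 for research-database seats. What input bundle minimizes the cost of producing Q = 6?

Cost minimization requires the marginal rate of technical substitution to equal the input-price ratio: MP_L/MP_K = w/r.
Here MP_L/MP_K = (1/2)·(K/L)/(1/2) = (K/L). Setting this equal to 56.25/25 = 2.25 gives K = 2.25L.
Substituting into Q = 6: L^(1/2)·(2.25L)^(1/2) = 6.
Solving, L = 4 and K = 9.

L* = 4, K* = 9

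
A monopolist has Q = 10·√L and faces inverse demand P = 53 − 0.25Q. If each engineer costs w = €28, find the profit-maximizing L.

Marginal revenue from the inverse demand is MR = 53 − 0.5Q.
The marginal product is MP_L = 5·L^(-1/2).
A monopolist hires until marginal revenue product equals the wage: MR·MP_L = w.
At L, Q = 10·√L. Substituting and solving: (53 − 5·√L)·5·L^(-1/2) = 28 gives L = 25.

L* = 25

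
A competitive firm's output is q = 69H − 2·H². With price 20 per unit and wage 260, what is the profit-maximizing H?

H* = 14

The marginal product of H is MP_H = 69 − 4H.
A price-taking firm hires until the value of the marginal product equals the wage: P·MP_H = w, so 20·(69 − 4H) = 260.
Then 69 − 4H = 13, giving H = 14.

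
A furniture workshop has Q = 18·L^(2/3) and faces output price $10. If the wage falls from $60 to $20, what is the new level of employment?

L* = 216

From P·MP_L = w with MP_L = 12·L^(-1/3), the labor demand is L(w) = (120/w)^(3).
At w = 60: L = 8. At w = 20: L = 216.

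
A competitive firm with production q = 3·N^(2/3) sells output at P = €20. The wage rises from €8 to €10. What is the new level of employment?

N* = 64

From P·MP_N = w with MP_N = 2·N^(-1/3), the labor demand is N(w) = (40/w)^(3).
At w = 8: N = 125. At w = 10: N = 64.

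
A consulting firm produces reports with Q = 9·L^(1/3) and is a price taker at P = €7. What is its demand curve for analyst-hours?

L(w) = (21/w)^(3/2)

MP_L = (1/3)·9·L^(-2/3) = 3·L^(-2/3).
Setting P·MP_L = w: 21·L^(-2/3) = w.
Solving for L: L^(-2/3) = w/21, so L = (21/w)^(3/2).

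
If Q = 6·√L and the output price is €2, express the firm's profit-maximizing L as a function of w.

L(w) = 36/w²

MP_L = (1/2)·6·L^(-1/2) = 3·L^(-1/2).
Setting P·MP_L = w: 6·L^(-1/2) = w.
Solving for L: L^(-1/2) = w/6, so L = (6/w)^(2).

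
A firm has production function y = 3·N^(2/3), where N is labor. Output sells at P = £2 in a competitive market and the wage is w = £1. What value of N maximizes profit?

N* = 64

MP_N = (2/3)·3·N^(-1/3) = 2·N^(-1/3).
Profit maximization for a price taker requires P·MP_N = w: 2·2·N^(-1/3) = 1.
So N^(-1/3) = 0.25, which gives N = 64.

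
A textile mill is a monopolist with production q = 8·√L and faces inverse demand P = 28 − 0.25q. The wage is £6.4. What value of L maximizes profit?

Marginal revenue from the inverse demand is MR = 28 − 0.5q.
The marginal product is MP_L = 4·L^(-1/2).
A monopolist hires until marginal revenue product equals the wage: MR·MP_L = w.
At L, q = 8·√L. Substituting and solving: (28 − 4·√L)·4·L^(-1/2) = 6.4 gives L = 25.

L* = 25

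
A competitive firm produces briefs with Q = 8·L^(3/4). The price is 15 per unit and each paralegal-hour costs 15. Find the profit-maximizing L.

MP_L = (3/4)·8·L^(-1/4) = 6·L^(-1/4).
Profit maximization for a price taker requires P·MP_L = w: 15·6·L^(-1/4) = 15.
So L^(-1/4) = 1/6, which gives L = 1296.

L* = 1296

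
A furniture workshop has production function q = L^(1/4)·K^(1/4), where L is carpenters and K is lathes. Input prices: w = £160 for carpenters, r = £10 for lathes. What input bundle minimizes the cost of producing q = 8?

L* = 16, K* = 256

Cost minimization requires the marginal rate of technical substitution to equal the input-price ratio: MP_L/MP_K = w/r.
Here MP_L/MP_K = (1/4)·(K/L)/(1/4) = (K/L). Setting this equal to 160/10 = 16 gives K = 16L.
Substituting into q = 8: L^(1/4)·(16L)^(1/4) = 8.
Solving, L = 16 and K = 256.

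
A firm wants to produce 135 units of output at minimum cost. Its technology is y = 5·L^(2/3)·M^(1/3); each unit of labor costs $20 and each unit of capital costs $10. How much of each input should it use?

L* = 27, M* = 27

Cost minimization requires the marginal rate of technical substitution to equal the input-price ratio: MP_L/MP_M = w/r.
Here MP_L/MP_M = (2/3)·(M/L)/(1/3) = 2·(M/L). Setting this equal to 20/10 = 2 gives M = L.
Substituting into y = 135: 5·L^(2/3)·(L)^(1/3) = 135.
Solving, L = 27 and M = 27.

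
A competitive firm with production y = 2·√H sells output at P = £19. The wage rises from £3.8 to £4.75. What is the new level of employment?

From P·MP_H = w with MP_H = H^(-1/2), the labor demand is H(w) = (19/w)^(2).
At w = 3.8: H = 25. At w = 4.75: H = 16.

H* = 16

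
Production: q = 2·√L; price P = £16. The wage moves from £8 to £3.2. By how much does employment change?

ΔL = 21

From P·MP_L = w with MP_L = L^(-1/2), the labor demand is L(w) = (16/w)^(2).
At w = 8: L = 4. At w = 3.2: L = 25.
ΔL = 25 − 4 = 21.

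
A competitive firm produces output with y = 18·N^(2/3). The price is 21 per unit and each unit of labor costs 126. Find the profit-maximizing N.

N* = 8

MP_N = (2/3)·18·N^(-1/3) = 12·N^(-1/3).
Profit maximization for a price taker requires P·MP_N = w: 21·12·N^(-1/3) = 126.
So N^(-1/3) = 0.5, which gives N = 8.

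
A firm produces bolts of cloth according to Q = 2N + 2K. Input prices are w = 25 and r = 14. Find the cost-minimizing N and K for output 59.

N* = 0, K* = 29.5

The inputs are perfect substitutes, so the firm uses whichever has the lower cost per unit of output.
Cost per unit of output via N is w/2 = 12.5; via K it is r/2 = 7. K is cheaper.
Producing Q = 59 with K alone: N = 0, K = 29.5.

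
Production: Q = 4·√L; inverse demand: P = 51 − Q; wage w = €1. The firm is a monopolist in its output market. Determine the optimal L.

Marginal revenue from the inverse demand is MR = 51 − 2Q.
The marginal product is MP_L = 2·L^(-1/2).
A monopolist hires until marginal revenue product equals the wage: MR·MP_L = w.
At L, Q = 4·√L. Substituting and solving: (51 − 8·√L)·2·L^(-1/2) = 1 gives L = 36.

L* = 36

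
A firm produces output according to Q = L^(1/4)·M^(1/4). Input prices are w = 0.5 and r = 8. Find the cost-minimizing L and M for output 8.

L* = 256, M* = 16

Cost minimization requires the marginal rate of technical substitution to equal the input-price ratio: MP_L/MP_M = w/r.
Here MP_L/MP_M = (1/4)·(M/L)/(1/4) = (M/L). Setting this equal to 0.5/8 = 0.0625 gives M = 0.0625L.
Substituting into Q = 8: L^(1/4)·(0.0625L)^(1/4) = 8.
Solving, L = 256 and M = 16.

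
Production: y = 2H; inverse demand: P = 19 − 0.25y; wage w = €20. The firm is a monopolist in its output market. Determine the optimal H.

H* = 9

Marginal revenue from the inverse demand is MR = 19 − 0.5y.
The marginal product is MP_H = 2.
A monopolist hires until marginal revenue product equals the wage: MR·MP_H = w.
(19 − H)·2 = 20, so H = 9.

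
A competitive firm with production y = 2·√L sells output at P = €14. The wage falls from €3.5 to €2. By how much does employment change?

ΔL = 33

From P·MP_L = w with MP_L = L^(-1/2), the labor demand is L(w) = (14/w)^(2).
At w = 3.5: L = 16. At w = 2: L = 49.
ΔL = 49 − 16 = 33.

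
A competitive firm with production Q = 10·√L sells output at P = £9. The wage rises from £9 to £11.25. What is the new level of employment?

L* = 16

From P·MP_L = w with MP_L = 5·L^(-1/2), the labor demand is L(w) = (45/w)^(2).
At w = 9: L = 25. At w = 11.25: L = 16.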